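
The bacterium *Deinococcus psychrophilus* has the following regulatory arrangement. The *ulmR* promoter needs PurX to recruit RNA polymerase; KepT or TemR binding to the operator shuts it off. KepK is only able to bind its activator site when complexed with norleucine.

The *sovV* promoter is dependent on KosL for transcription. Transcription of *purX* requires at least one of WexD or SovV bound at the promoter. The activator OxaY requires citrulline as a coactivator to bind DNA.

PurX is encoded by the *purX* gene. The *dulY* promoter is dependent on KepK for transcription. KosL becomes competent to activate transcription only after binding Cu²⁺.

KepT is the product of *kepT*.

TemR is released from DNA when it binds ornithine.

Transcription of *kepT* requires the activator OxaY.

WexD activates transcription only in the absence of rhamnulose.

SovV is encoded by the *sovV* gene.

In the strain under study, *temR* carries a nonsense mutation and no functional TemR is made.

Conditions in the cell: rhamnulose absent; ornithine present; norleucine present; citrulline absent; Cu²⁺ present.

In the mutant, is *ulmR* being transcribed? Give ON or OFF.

Rhamnulose is absent, so WexD is active.
Cu²⁺ is present, so KosL is active.
No repressor is bound and KosL is active, so *sovV* is transcribed.
So SovV is produced and active.
Activator WexD is present, so *purX* is transcribed.
So PurX is produced and active.
Citrulline is absent, so OxaY is inactive.
Required activator OxaY is absent, so *kepT* is not transcribed.
So KepT is not produced.
TemR is non-functional in this strain, so it has no effect.
No repressor is bound and PurX is active, so *ulmR* is transcribed.

ON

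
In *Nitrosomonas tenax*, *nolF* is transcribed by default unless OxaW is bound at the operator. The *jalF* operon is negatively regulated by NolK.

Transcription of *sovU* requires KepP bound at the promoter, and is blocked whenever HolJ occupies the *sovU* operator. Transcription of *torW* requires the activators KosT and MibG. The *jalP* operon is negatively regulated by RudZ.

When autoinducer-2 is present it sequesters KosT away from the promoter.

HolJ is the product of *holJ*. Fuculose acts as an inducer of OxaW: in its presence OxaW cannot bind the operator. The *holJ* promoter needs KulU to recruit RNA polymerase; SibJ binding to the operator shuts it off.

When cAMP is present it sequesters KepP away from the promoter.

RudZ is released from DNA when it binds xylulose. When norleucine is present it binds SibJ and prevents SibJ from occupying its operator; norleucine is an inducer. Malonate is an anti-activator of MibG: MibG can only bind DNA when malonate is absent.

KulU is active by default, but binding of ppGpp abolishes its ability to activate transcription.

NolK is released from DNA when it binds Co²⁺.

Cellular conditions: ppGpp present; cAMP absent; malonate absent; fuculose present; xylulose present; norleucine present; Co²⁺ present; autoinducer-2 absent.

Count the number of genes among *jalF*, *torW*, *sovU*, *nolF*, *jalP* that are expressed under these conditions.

Co²⁺ is present, so NolK is inactive.
With no repressor bound, *jalF* is transcribed.
→ *jalF* is ON.
Autoinducer-2 is absent, so KosT is active.
Malonate is absent, so MibG is active.
No repressor is bound and KosT and MibG are active, so *torW* is transcribed.
→ *torW* is ON.
cAMP is absent, so KepP is active.
ppGpp is present, so KulU is inactive.
Norleucine is present, so SibJ is inactive.
Required activator KulU is absent, so *holJ* is not transcribed.
So HolJ is not produced.
No repressor is bound and KepP is active, so *sovU* is transcribed.
→ *sovU* is ON.
Fuculose is present, so OxaW is inactive.
With no repressor bound, *nolF* is transcribed.
→ *nolF* is ON.
Xylulose is present, so RudZ is inactive.
With no repressor bound, *jalP* is transcribed.
→ *jalP* is ON.
5 of the 5 genes are transcribed.

5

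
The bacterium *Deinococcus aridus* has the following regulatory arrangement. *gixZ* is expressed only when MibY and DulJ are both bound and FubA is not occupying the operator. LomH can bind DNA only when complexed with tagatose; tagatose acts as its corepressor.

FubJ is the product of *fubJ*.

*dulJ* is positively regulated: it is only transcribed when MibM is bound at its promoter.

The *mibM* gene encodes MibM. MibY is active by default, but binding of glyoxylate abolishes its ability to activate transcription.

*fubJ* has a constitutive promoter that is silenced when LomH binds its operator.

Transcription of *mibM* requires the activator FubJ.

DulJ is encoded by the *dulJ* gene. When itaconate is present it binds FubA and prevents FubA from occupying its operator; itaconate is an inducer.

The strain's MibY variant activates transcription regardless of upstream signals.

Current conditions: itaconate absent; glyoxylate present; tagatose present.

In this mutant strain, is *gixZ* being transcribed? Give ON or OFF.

MibY is constitutively active in this strain.
Itaconate is absent, so FubA is active.
Tagatose is present, so LomH is active.
With repressor LomH bound, *fubJ* is not transcribed.
So FubJ is not produced.
Required activator FubJ is absent, so *mibM* is not transcribed.
So MibM is not produced.
Required activator MibM is absent, so *dulJ* is not transcribed.
So DulJ is not produced.
With repressor FubA bound, *gixZ* is not transcribed.

OFF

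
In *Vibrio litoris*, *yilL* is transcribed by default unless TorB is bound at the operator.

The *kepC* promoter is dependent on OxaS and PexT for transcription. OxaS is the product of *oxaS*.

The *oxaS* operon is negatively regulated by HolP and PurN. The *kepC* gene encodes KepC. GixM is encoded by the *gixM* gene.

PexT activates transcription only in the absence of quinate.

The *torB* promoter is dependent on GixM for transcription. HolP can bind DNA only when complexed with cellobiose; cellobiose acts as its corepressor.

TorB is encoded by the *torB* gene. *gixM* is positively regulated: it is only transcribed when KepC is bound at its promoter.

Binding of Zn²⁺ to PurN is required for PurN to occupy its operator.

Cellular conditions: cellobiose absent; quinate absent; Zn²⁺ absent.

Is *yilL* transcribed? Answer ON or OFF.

Cellobiose is absent, so HolP is inactive.
Zn²⁺ is absent, so PurN is inactive.
With no repressor bound, *oxaS* is transcribed.
So OxaS is produced and active.
Quinate is absent, so PexT is active.
No repressor is bound and OxaS and PexT are active, so *kepC* is transcribed.
So KepC is produced and active.
No repressor is bound and KepC is active, so *gixM* is transcribed.
So GixM is produced and active.
No repressor is bound and GixM is active, so *torB* is transcribed.
So TorB is produced and active.
With repressor TorB bound, *yilL* is not transcribed.

OFF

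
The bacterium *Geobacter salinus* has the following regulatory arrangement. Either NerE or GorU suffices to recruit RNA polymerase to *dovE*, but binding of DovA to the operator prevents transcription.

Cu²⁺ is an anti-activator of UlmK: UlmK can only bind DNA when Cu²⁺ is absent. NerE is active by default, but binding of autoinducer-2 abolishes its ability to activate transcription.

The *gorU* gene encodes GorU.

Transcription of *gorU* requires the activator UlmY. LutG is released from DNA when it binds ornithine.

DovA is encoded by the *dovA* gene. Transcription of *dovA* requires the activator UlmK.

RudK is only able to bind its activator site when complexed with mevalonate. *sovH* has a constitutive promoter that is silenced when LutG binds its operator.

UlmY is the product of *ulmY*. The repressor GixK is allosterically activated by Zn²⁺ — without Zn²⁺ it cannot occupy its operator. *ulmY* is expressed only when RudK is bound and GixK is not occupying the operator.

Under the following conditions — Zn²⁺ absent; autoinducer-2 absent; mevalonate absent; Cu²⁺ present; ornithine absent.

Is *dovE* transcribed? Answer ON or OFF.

Cu²⁺ is present, so UlmK is inactive.
Required activator UlmK is absent, so *dovA* is not transcribed.
So DovA is not produced.
Autoinducer-2 is absent, so NerE is active.
Zn²⁺ is absent, so GixK is inactive.
Mevalonate is absent, so RudK is inactive.
Required activator RudK is absent, so *ulmY* is not transcribed.
So UlmY is not produced.
Required activator UlmY is absent, so *gorU* is not transcribed.
So GorU is not produced.
Activator NerE is present, so *dovE* is transcribed.

ON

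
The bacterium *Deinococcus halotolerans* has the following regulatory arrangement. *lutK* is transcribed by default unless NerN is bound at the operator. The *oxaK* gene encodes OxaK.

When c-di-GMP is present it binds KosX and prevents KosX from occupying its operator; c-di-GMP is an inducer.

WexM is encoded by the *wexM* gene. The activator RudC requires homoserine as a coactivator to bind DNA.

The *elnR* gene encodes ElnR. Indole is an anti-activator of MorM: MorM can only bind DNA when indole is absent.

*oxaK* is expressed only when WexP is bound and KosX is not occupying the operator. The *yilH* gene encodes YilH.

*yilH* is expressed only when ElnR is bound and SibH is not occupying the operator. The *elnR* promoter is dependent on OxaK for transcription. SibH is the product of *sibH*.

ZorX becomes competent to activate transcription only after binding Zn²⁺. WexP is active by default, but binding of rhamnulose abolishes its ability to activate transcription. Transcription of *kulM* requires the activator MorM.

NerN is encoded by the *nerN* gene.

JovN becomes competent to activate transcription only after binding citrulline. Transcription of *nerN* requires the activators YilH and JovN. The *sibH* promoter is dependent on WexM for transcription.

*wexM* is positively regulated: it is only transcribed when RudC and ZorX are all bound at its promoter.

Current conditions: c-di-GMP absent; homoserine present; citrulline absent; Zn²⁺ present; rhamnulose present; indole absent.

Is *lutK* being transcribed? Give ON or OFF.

Homoserine is present, so RudC is active.
Zn²⁺ is present, so ZorX is active.
No repressor is bound and RudC and ZorX are active, so *wexM* is transcribed.
So WexM is produced and active.
No repressor is bound and WexM is active, so *sibH* is transcribed.
So SibH is produced and active.
Rhamnulose is present, so WexP is inactive.
c-di-GMP is absent, so KosX is active.
With repressor KosX bound, *oxaK* is not transcribed.
So OxaK is not produced.
Required activator OxaK is absent, so *elnR* is not transcribed.
So ElnR is not produced.
With repressor SibH bound, *yilH* is not transcribed.
So YilH is not produced.
Citrulline is absent, so JovN is inactive.
Required activator YilH is absent, so *nerN* is not transcribed.
So NerN is not produced.
With no repressor bound, *lutK* is transcribed.

ON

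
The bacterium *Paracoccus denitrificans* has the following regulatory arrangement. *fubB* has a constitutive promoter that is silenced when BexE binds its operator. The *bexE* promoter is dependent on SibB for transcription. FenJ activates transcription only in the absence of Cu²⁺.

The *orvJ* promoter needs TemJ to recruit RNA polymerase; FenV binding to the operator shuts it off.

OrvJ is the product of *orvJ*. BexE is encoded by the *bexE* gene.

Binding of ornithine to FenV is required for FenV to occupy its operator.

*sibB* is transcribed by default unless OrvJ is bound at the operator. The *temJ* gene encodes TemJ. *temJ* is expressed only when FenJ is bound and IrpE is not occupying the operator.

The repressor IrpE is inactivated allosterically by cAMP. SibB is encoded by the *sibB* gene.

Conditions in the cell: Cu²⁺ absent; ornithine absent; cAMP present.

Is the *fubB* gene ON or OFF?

Cu²⁺ is absent, so FenJ is active.
cAMP is present, so IrpE is inactive.
No repressor is bound and FenJ is active, so *temJ* is transcribed.
So TemJ is produced and active.
Ornithine is absent, so FenV is inactive.
No repressor is bound and TemJ is active, so *orvJ* is transcribed.
So OrvJ is produced and active.
With repressor OrvJ bound, *sibB* is not transcribed.
So SibB is not produced.
Required activator SibB is absent, so *bexE* is not transcribed.
So BexE is not produced.
With no repressor bound, *fubB* is transcribed.

ON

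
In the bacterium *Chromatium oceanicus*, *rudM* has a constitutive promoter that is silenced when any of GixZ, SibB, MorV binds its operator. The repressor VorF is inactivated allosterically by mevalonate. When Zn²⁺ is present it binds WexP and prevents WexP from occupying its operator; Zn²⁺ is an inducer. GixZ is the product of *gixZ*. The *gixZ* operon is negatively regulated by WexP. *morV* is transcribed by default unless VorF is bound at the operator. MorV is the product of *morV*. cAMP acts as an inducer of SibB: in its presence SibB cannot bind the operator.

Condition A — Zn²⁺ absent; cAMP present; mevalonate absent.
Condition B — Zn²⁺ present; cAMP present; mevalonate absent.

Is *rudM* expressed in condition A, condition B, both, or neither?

A only

Condition A:
Zn²⁺ is absent, so WexP is active.
With repressor WexP bound, *gixZ* is not transcribed.
So GixZ is not produced.
cAMP is present, so SibB is inactive.
Mevalonate is absent, so VorF is active.
With repressor VorF bound, *morV* is not transcribed.
So MorV is not produced.
With no repressor bound, *rudM* is transcribed.
→ *rudM* is ON in A.
Condition B:
Zn²⁺ is present, so WexP is inactive.
With no repressor bound, *gixZ* is transcribed.
So GixZ is produced and active.
cAMP is present, so SibB is inactive.
Mevalonate is absent, so VorF is active.
With repressor VorF bound, *morV* is not transcribed.
So MorV is not produced.
With repressor GixZ bound, *rudM* is not transcribed.
→ *rudM* is OFF in B.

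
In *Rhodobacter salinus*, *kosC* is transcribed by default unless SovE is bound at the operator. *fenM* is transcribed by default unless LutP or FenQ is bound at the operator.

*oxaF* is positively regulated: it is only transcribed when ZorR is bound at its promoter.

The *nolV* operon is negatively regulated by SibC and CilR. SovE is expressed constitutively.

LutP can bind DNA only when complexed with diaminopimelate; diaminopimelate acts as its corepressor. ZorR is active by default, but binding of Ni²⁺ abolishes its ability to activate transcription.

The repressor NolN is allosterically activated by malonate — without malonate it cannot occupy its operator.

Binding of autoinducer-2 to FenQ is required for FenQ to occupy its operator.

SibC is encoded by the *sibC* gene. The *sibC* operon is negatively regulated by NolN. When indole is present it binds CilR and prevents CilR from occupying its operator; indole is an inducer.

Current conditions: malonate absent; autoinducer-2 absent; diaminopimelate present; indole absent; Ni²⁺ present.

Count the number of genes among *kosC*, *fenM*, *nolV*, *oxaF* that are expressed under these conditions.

0

SovE is produced constitutively and is active.
With repressor SovE bound, *kosC* is not transcribed.
→ *kosC* is OFF.
Diaminopimelate is present, so LutP is active.
Autoinducer-2 is absent, so FenQ is inactive.
With repressor LutP bound, *fenM* is not transcribed.
→ *fenM* is OFF.
Malonate is absent, so NolN is inactive.
With no repressor bound, *sibC* is transcribed.
So SibC is produced and active.
Indole is absent, so CilR is active.
With repressor SibC bound, *nolV* is not transcribed.
→ *nolV* is OFF.
Ni²⁺ is present, so ZorR is inactive.
Required activator ZorR is absent, so *oxaF* is not transcribed.
→ *oxaF* is OFF.
0 of the 4 genes are transcribed.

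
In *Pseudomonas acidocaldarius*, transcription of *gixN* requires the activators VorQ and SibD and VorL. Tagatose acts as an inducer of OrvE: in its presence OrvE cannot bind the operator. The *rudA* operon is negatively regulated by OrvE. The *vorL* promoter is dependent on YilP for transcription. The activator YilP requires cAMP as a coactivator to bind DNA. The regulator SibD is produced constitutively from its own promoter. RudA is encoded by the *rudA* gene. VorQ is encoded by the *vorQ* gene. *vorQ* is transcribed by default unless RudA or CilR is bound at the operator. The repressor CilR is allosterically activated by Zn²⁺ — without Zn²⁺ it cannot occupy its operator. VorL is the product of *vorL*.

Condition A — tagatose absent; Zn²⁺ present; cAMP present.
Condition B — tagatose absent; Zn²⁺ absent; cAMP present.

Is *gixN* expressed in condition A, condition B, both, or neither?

B only

Condition A:
Tagatose is absent, so OrvE is active.
With repressor OrvE bound, *rudA* is not transcribed.
So RudA is not produced.
Zn²⁺ is present, so CilR is active.
With repressor CilR bound, *vorQ* is not transcribed.
So VorQ is not produced.
SibD is produced constitutively and is active.
cAMP is present, so YilP is active.
No repressor is bound and YilP is active, so *vorL* is transcribed.
So VorL is produced and active.
Required activator VorQ is absent, so *gixN* is not transcribed.
→ *gixN* is OFF in A.
Condition B:
Tagatose is absent, so OrvE is active.
With repressor OrvE bound, *rudA* is not transcribed.
So RudA is not produced.
Zn²⁺ is absent, so CilR is inactive.
With no repressor bound, *vorQ* is transcribed.
So VorQ is produced and active.
SibD is produced constitutively and is active.
cAMP is present, so YilP is active.
No repressor is bound and YilP is active, so *vorL* is transcribed.
So VorL is produced and active.
No repressor is bound and VorQ and SibD and VorL are active, so *gixN* is transcribed.
→ *gixN* is ON in B.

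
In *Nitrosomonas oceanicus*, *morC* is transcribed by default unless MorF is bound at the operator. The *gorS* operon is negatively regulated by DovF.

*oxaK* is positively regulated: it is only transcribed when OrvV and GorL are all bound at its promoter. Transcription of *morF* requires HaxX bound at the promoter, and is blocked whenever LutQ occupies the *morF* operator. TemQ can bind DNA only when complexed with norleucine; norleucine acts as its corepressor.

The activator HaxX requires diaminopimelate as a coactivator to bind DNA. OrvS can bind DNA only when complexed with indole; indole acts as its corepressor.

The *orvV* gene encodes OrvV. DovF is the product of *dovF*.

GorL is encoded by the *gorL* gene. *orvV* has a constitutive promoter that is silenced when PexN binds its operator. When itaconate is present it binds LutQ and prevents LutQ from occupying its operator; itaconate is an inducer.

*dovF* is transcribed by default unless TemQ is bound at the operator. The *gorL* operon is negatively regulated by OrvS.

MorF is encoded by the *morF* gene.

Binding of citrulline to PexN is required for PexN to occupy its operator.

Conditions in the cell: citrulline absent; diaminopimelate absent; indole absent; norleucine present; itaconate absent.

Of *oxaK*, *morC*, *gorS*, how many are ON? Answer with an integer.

3

Citrulline is absent, so PexN is inactive.
With no repressor bound, *orvV* is transcribed.
So OrvV is produced and active.
Indole is absent, so OrvS is inactive.
With no repressor bound, *gorL* is transcribed.
So GorL is produced and active.
No repressor is bound and OrvV and GorL are active, so *oxaK* is transcribed.
→ *oxaK* is ON.
Diaminopimelate is absent, so HaxX is inactive.
Itaconate is absent, so LutQ is active.
With repressor LutQ bound, *morF* is not transcribed.
So MorF is not produced.
With no repressor bound, *morC* is transcribed.
→ *morC* is ON.
Norleucine is present, so TemQ is active.
With repressor TemQ bound, *dovF* is not transcribed.
So DovF is not produced.
With no repressor bound, *gorS* is transcribed.
→ *gorS* is ON.
3 of the 3 genes are transcribed.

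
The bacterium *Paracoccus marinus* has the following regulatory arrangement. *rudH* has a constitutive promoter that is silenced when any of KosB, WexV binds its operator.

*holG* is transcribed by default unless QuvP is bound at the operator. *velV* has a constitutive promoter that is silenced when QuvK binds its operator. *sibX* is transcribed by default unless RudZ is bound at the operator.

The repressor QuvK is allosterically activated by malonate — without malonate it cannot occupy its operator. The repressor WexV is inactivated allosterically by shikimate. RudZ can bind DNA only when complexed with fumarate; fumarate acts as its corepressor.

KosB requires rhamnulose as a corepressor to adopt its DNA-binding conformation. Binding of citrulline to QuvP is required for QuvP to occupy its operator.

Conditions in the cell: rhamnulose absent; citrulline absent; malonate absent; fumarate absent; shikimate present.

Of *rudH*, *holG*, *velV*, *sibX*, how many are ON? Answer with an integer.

4

Rhamnulose is absent, so KosB is inactive.
Shikimate is present, so WexV is inactive.
With no repressor bound, *rudH* is transcribed.
→ *rudH* is ON.
Citrulline is absent, so QuvP is inactive.
With no repressor bound, *holG* is transcribed.
→ *holG* is ON.
Malonate is absent, so QuvK is inactive.
With no repressor bound, *velV* is transcribed.
→ *velV* is ON.
Fumarate is absent, so RudZ is inactive.
With no repressor bound, *sibX* is transcribed.
→ *sibX* is ON.
4 of the 4 genes are transcribed.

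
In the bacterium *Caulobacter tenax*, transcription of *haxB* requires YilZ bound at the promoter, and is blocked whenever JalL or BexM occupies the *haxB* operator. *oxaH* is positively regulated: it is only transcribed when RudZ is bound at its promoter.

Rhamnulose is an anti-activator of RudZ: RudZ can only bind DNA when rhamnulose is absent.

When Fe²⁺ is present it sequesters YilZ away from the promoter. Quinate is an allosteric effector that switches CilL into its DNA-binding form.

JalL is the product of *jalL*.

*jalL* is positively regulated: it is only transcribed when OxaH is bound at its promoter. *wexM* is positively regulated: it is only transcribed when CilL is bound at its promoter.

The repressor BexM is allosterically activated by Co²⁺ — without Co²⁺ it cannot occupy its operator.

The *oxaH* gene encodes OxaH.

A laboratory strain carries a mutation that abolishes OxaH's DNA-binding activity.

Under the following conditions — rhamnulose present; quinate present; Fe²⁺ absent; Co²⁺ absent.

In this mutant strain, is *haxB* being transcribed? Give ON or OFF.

OxaH is non-functional in this strain, so it has no effect.
Required activator OxaH is absent, so *jalL* is not transcribed.
So JalL is not produced.
Fe²⁺ is absent, so YilZ is active.
Co²⁺ is absent, so BexM is inactive.
No repressor is bound and YilZ is active, so *haxB* is transcribed.

ON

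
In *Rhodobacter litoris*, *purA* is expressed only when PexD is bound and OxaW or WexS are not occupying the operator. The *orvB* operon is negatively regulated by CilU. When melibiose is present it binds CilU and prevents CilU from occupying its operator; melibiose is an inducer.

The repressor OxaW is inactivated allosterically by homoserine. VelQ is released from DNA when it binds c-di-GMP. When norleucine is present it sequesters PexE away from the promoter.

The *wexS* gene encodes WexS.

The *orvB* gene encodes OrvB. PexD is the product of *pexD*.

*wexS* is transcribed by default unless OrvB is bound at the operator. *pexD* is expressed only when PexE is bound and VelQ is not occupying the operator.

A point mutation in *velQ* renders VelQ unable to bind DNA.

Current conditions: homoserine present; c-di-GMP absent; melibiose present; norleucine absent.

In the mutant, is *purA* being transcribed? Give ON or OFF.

Homoserine is present, so OxaW is inactive.
Melibiose is present, so CilU is inactive.
With no repressor bound, *orvB* is transcribed.
So OrvB is produced and active.
With repressor OrvB bound, *wexS* is not transcribed.
So WexS is not produced.
Norleucine is absent, so PexE is active.
VelQ is non-functional in this strain, so it has no effect.
No repressor is bound and PexE is active, so *pexD* is transcribed.
So PexD is produced and active.
No repressor is bound and PexD is active, so *purA* is transcribed.

ON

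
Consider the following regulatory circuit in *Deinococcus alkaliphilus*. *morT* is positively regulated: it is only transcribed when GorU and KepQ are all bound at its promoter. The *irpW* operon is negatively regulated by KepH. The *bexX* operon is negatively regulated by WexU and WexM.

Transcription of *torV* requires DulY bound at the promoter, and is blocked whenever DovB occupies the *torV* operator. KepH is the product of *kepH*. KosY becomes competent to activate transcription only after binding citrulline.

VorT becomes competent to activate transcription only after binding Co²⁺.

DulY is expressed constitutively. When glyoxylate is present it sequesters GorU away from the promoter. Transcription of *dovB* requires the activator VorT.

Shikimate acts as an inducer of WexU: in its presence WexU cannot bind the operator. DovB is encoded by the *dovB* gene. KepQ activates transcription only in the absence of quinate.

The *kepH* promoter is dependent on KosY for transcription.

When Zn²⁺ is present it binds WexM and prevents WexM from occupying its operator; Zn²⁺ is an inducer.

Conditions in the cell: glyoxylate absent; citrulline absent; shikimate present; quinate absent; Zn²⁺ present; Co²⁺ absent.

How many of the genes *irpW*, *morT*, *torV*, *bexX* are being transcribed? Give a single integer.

4

Citrulline is absent, so KosY is inactive.
Required activator KosY is absent, so *kepH* is not transcribed.
So KepH is not produced.
With no repressor bound, *irpW* is transcribed.
→ *irpW* is ON.
Glyoxylate is absent, so GorU is active.
Quinate is absent, so KepQ is active.
No repressor is bound and GorU and KepQ are active, so *morT* is transcribed.
→ *morT* is ON.
Co²⁺ is absent, so VorT is inactive.
Required activator VorT is absent, so *dovB* is not transcribed.
So DovB is not produced.
DulY is produced constitutively and is active.
No repressor is bound and DulY is active, so *torV* is transcribed.
→ *torV* is ON.
Shikimate is present, so WexU is inactive.
Zn²⁺ is present, so WexM is inactive.
With no repressor bound, *bexX* is transcribed.
→ *bexX* is ON.
4 of the 4 genes are transcribed.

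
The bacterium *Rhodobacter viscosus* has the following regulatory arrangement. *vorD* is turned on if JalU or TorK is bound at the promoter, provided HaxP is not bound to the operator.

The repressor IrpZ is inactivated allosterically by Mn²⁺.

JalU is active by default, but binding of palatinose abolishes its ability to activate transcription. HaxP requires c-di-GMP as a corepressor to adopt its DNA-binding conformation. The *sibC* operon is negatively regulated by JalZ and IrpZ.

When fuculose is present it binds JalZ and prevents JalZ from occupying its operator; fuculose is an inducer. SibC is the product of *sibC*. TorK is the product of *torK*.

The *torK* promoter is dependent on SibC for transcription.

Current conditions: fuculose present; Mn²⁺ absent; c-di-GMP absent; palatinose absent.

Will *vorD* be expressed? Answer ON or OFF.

ON

Palatinose is absent, so JalU is active.
c-di-GMP is absent, so HaxP is inactive.
Fuculose is present, so JalZ is inactive.
Mn²⁺ is absent, so IrpZ is active.
With repressor IrpZ bound, *sibC* is not transcribed.
So SibC is not produced.
Required activator SibC is absent, so *torK* is not transcribed.
So TorK is not produced.
Activator JalU is present, so *vorD* is transcribed.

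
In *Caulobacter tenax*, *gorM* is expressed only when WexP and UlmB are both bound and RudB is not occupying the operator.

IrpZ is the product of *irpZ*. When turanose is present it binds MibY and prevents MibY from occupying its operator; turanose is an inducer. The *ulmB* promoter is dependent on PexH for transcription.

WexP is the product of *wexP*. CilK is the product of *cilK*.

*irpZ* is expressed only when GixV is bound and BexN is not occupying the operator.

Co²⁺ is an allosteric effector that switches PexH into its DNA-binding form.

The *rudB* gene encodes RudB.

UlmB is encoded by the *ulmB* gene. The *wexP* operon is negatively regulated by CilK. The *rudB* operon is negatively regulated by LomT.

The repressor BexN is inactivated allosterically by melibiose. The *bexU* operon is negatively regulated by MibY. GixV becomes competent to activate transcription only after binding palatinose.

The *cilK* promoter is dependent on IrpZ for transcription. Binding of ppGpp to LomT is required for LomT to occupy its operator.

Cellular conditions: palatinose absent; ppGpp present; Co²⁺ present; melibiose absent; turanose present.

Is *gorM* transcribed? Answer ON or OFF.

ON

ppGpp is present, so LomT is active.
With repressor LomT bound, *rudB* is not transcribed.
So RudB is not produced.
Palatinose is absent, so GixV is inactive.
Melibiose is absent, so BexN is active.
With repressor BexN bound, *irpZ* is not transcribed.
So IrpZ is not produced.
Required activator IrpZ is absent, so *cilK* is not transcribed.
So CilK is not produced.
With no repressor bound, *wexP* is transcribed.
So WexP is produced and active.
Co²⁺ is present, so PexH is active.
No repressor is bound and PexH is active, so *ulmB* is transcribed.
So UlmB is produced and active.
No repressor is bound and WexP and UlmB are active, so *gorM* is transcribed.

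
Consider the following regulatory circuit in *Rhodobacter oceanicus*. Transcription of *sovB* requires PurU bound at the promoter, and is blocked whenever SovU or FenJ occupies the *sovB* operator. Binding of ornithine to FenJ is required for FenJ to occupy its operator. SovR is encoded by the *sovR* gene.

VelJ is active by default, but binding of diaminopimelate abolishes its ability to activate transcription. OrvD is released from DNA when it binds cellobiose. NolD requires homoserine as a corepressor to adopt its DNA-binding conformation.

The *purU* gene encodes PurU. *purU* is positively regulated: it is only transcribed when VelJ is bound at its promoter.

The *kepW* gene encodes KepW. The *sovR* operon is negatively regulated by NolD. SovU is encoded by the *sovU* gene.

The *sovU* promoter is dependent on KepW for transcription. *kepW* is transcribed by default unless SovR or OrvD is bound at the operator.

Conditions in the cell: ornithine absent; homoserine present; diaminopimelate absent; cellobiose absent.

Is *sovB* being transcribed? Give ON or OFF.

ON

Diaminopimelate is absent, so VelJ is active.
No repressor is bound and VelJ is active, so *purU* is transcribed.
So PurU is produced and active.
Homoserine is present, so NolD is active.
With repressor NolD bound, *sovR* is not transcribed.
So SovR is not produced.
Cellobiose is absent, so OrvD is active.
With repressor OrvD bound, *kepW* is not transcribed.
So KepW is not produced.
Required activator KepW is absent, so *sovU* is not transcribed.
So SovU is not produced.
Ornithine is absent, so FenJ is inactive.
No repressor is bound and PurU is active, so *sovB* is transcribed.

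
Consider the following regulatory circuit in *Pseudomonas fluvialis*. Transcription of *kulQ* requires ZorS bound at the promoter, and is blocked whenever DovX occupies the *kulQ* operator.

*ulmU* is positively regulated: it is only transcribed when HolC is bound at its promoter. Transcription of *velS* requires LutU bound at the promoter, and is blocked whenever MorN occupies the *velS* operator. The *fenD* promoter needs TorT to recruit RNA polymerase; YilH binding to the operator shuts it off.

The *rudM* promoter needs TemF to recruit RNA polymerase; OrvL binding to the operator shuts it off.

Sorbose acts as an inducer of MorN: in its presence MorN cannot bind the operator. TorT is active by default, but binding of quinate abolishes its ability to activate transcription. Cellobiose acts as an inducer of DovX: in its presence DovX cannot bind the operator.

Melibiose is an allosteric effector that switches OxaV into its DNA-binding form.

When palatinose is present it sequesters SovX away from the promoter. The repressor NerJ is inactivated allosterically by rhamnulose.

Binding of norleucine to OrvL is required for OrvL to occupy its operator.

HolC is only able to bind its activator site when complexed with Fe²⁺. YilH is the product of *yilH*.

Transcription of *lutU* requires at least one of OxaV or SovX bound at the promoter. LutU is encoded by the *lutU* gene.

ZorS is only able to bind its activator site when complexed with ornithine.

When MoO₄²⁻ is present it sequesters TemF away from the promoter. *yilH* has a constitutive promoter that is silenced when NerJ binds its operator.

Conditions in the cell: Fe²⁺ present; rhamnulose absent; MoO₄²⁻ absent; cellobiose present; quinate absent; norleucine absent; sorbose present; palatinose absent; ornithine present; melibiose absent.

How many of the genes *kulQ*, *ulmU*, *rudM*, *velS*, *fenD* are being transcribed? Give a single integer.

Ornithine is present, so ZorS is active.
Cellobiose is present, so DovX is inactive.
No repressor is bound and ZorS is active, so *kulQ* is transcribed.
→ *kulQ* is ON.
Fe²⁺ is present, so HolC is active.
No repressor is bound and HolC is active, so *ulmU* is transcribed.
→ *ulmU* is ON.
Norleucine is absent, so OrvL is inactive.
MoO₄²⁻ is absent, so TemF is active.
No repressor is bound and TemF is active, so *rudM* is transcribed.
→ *rudM* is ON.
Sorbose is present, so MorN is inactive.
Melibiose is absent, so OxaV is inactive.
Palatinose is absent, so SovX is active.
Activator SovX is present, so *lutU* is transcribed.
So LutU is produced and active.
No repressor is bound and LutU is active, so *velS* is transcribed.
→ *velS* is ON.
Rhamnulose is absent, so NerJ is active.
With repressor NerJ bound, *yilH* is not transcribed.
So YilH is not produced.
Quinate is absent, so TorT is active.
No repressor is bound and TorT is active, so *fenD* is transcribed.
→ *fenD* is ON.
5 of the 5 genes are transcribed.

5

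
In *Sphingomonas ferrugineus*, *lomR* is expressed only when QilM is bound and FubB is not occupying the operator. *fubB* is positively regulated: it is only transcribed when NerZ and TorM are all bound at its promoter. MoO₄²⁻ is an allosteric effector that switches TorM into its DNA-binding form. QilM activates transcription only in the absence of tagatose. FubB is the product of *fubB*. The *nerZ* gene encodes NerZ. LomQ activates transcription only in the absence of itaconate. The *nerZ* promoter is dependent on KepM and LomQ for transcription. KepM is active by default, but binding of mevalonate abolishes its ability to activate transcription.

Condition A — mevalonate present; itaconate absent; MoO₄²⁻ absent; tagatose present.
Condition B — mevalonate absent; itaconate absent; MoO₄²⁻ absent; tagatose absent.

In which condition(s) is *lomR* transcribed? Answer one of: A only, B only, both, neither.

B only

Condition A:
Mevalonate is present, so KepM is inactive.
Itaconate is absent, so LomQ is active.
Required activator KepM is absent, so *nerZ* is not transcribed.
So NerZ is not produced.
MoO₄²⁻ is absent, so TorM is inactive.
Required activator NerZ is absent, so *fubB* is not transcribed.
So FubB is not produced.
Tagatose is present, so QilM is inactive.
Required activator QilM is absent, so *lomR* is not transcribed.
→ *lomR* is OFF in A.
Condition B:
Mevalonate is absent, so KepM is active.
Itaconate is absent, so LomQ is active.
No repressor is bound and KepM and LomQ are active, so *nerZ* is transcribed.
So NerZ is produced and active.
MoO₄²⁻ is absent, so TorM is inactive.
Required activator TorM is absent, so *fubB* is not transcribed.
So FubB is not produced.
Tagatose is absent, so QilM is active.
No repressor is bound and QilM is active, so *lomR* is transcribed.
→ *lomR* is ON in B.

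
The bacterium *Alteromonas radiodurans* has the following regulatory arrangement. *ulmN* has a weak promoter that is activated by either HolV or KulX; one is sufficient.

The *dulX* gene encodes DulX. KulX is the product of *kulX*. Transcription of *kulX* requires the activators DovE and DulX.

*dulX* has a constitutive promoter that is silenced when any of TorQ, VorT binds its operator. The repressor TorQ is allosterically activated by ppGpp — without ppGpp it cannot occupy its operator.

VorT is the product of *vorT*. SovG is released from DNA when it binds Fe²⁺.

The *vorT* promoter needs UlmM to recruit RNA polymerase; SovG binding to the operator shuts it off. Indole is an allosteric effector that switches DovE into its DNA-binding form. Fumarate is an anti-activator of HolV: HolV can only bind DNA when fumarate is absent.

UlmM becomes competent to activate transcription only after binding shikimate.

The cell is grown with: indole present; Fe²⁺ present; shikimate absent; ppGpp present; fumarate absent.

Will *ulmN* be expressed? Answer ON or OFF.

Fumarate is absent, so HolV is active.
Indole is present, so DovE is active.
ppGpp is present, so TorQ is active.
Shikimate is absent, so UlmM is inactive.
Fe²⁺ is present, so SovG is inactive.
Required activator UlmM is absent, so *vorT* is not transcribed.
So VorT is not produced.
With repressor TorQ bound, *dulX* is not transcribed.
So DulX is not produced.
Required activator DulX is absent, so *kulX* is not transcribed.
So KulX is not produced.
Activator HolV is present, so *ulmN* is transcribed.

ON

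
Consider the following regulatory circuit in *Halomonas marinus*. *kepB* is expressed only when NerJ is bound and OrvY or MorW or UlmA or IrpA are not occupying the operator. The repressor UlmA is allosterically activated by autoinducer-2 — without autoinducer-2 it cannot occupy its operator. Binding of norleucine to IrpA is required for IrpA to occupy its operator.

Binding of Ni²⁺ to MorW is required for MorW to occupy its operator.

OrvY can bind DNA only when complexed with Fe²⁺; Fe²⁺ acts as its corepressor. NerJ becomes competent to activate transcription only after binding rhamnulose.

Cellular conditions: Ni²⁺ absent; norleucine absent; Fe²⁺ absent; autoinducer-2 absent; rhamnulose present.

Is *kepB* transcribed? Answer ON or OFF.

Fe²⁺ is absent, so OrvY is inactive.
Ni²⁺ is absent, so MorW is inactive.
Autoinducer-2 is absent, so UlmA is inactive.
Norleucine is absent, so IrpA is inactive.
Rhamnulose is present, so NerJ is active.
No repressor is bound and NerJ is active, so *kepB* is transcribed.

ON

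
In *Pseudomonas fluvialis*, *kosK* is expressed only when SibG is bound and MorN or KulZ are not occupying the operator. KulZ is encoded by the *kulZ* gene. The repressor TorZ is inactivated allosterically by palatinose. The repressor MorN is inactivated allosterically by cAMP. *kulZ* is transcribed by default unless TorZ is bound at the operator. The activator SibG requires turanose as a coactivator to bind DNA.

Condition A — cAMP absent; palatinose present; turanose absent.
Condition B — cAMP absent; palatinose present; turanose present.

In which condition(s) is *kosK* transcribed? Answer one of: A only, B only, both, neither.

Condition A:
cAMP is absent, so MorN is active.
Palatinose is present, so TorZ is inactive.
With no repressor bound, *kulZ* is transcribed.
So KulZ is produced and active.
Turanose is absent, so SibG is inactive.
With repressor MorN bound, *kosK* is not transcribed.
→ *kosK* is OFF in A.
Condition B:
cAMP is absent, so MorN is active.
Palatinose is present, so TorZ is inactive.
With no repressor bound, *kulZ* is transcribed.
So KulZ is produced and active.
Turanose is present, so SibG is active.
With repressor MorN bound, *kosK* is not transcribed.
→ *kosK* is OFF in B.

neither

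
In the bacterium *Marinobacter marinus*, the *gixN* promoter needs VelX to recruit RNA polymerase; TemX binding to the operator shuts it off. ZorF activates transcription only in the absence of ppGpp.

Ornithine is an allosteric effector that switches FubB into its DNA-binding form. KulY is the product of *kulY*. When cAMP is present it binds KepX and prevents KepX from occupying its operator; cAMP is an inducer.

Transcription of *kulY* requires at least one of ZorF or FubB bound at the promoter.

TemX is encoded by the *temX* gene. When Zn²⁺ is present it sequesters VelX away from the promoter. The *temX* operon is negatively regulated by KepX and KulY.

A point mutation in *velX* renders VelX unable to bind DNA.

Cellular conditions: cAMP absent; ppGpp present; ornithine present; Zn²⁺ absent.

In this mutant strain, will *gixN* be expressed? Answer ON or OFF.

cAMP is absent, so KepX is active.
ppGpp is present, so ZorF is inactive.
Ornithine is present, so FubB is active.
Activator FubB is present, so *kulY* is transcribed.
So KulY is produced and active.
With repressor KepX bound, *temX* is not transcribed.
So TemX is not produced.
VelX is non-functional in this strain, so it has no effect.
Required activator VelX is absent, so *gixN* is not transcribed.

OFF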